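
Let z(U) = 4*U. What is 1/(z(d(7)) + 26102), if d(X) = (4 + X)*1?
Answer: 1/26146 ≈ 3.8247e-5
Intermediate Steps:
d(X) = 4 + X
1/(z(d(7)) + 26102) = 1/(4*(4 + 7) + 26102) = 1/(4*11 + 26102) = 1/(44 + 26102) = 1/26146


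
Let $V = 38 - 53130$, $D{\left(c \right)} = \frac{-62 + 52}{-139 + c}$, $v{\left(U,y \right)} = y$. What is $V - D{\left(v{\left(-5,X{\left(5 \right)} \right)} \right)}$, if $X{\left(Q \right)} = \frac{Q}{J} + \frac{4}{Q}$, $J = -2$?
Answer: $- \frac{74700544}{1407} \approx -53092.0$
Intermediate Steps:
$X{\left(Q \right)} = \frac{4}{Q} - \frac{Q}{2}$ ($X{\left(Q \right)} = \frac{Q}{-2} + \frac{4}{Q} = Q \left(- \frac{1}{2}\right) + \frac{4}{Q} = - \frac{Q}{2} + \frac{4}{Q} = \frac{4}{Q} - \frac{Q}{2}$)
$D{\left(c \right)} = - \frac{10}{-139 + c}$
$V = -53092$ ($V = 38 - 53130 = -53092$)
$V - D{\left(v{\left(-5,X{\left(5 \right)} \right)} \right)} = -53092 - - \frac{10}{-139 + \left(\frac{4}{5} - \frac{5}{2}\right)} = -53092 - - \frac{10}{-139 - \frac{17}{10}} = -53092 - - \frac{10}{- \frac{1407}{10}} = -53092 - \left(-10\right) \left(- \frac{10}{1407}\right) = -53092 - \frac{100}{1407} = - \frac{74700544}{1407}$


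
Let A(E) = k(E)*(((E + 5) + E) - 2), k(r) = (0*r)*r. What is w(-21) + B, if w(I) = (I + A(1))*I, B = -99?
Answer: 342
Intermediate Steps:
k(r) = 0 (k(r) = 0*r = 0)
A(E) = 0 (A(E) = 0*(((E + 5) + E) - 2) = 0*(((5 + E) + E) - 2) = 0*((5 + 2*E) - 2) = 0*(3 + 2*E) = 0)
w(I) = I² (w(I) = (I + 0)*I = I*I = I²)
w(-21) + B = (-21)² - 99 = 441 - 99 = 342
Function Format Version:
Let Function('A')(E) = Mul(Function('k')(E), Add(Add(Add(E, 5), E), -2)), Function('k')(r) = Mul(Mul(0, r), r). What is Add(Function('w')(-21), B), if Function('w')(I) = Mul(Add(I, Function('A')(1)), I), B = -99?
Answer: 342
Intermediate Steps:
Function('k')(r) = 0 (Function('k')(r) = Mul(0, r) = 0)
Function('A')(E) = 0 (Function('A')(E) = Mul(0, Add(Add(Add(E, 5), E), -2)) = Mul(0, Add(Add(Add(5, E), E), -2)) = Mul(0, Add(Add(5, Mul(2, E)), -2)) = Mul(0, Add(3, Mul(2, E))) = 0)
Function('w')(I) = Pow(I, 2) (Function('w')(I) = Mul(Add(I, 0), I) = Mul(I, I) = Pow(I, 2))
Add(Function('w')(-21), B) = Add(Pow(-21, 2), -99) = Add(441, -99) = 342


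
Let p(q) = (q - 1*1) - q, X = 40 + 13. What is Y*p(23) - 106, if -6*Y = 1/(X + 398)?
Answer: -286835/2706 ≈ -106.00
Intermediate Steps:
X = 53
p(q) = -1 (p(q) = (q - 1) - q = (-1 + q) - q = -1)
Y = -1/2706 (Y = -1/(6*(53 + 398)) = -⅙/451 = -⅙*1/451 = -1/2706 ≈ -0.00036955)
Y*p(23) - 106 = -1/2706*(-1) - 106 = 1/2706 - 106 = -286835/2706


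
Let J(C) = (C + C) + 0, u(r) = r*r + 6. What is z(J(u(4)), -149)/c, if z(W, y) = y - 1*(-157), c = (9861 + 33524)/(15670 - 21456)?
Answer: -46288/43385 ≈ -1.0669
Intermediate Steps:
u(r) = 6 + r² (u(r) = r² + 6 = 6 + r²)
c = -43385/5786 (c = 43385/(-5786) = 43385*(-1/5786) = -43385/5786 ≈ -7.4983)
J(C) = 2*C (J(C) = 2*C + 0 = 2*C)
z(W, y) = 157 + y (z(W, y) = y + 157 = 157 + y)
z(J(u(4)), -149)/c = (157 - 149)/(-43385/5786) = 8*(-5786/43385) = -46288/43385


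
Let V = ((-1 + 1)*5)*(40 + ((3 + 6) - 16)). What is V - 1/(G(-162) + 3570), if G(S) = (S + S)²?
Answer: -1/108546 ≈ -9.2127e-6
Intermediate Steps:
G(S) = 4*S² (G(S) = (2*S)² = 4*S²)
V = 0 (V = (0*5)*(40 + (9 - 16)) = 0*(40 - 7) = 0*33 = 0)
V - 1/(G(-162) + 3570) = 0 - 1/(4*(-162)² + 3570) = 0 - 1/(4*26244 + 3570) = 0 - 1/(104976 + 3570) = 0 - 1/108546 = -1/108546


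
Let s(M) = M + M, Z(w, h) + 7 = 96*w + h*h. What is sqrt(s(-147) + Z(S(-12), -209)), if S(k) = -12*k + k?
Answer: 18*sqrt(173) ≈ 236.75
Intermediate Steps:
S(k) = -11*k
Z(w, h) = -7 + h**2 + 96*w (Z(w, h) = -7 + (96*w + h*h) = -7 + (96*w + h**2) = -7 + (h**2 + 96*w) = -7 + h**2 + 96*w)
s(M) = 2*M
sqrt(s(-147) + Z(S(-12), -209)) = sqrt(2*(-147) + (-7 + (-209)**2 + 96*(-11*(-12)))) = sqrt(-294 + (-7 + 43681 + 96*132)) = sqrt(-294 + (-7 + 43681 + 12672)) = sqrt(-294 + 56346) = sqrt(56052) = 18*sqrt(173)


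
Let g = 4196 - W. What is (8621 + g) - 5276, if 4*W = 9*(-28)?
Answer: 7604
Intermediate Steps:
W = -63 (W = (9*(-28))/4 = (¼)*(-252) = -63)
g = 4259 (g = 4196 - 1*(-63) = 4196 + 63 = 4259)
(8621 + g) - 5276 = (8621 + 4259) - 5276 = 12880 - 5276 = 7604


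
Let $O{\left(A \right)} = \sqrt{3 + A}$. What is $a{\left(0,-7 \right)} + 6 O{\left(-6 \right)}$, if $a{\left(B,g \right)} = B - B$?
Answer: $6 i \sqrt{3} \approx 10.392 i$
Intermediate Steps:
$a{\left(B,g \right)} = 0$
$a{\left(0,-7 \right)} + 6 O{\left(-6 \right)} = 0 + 6 \sqrt{3 - 6} = 0 + 6 \sqrt{-3} = 0 + 6 i \sqrt{3} = 6 i \sqrt{3}$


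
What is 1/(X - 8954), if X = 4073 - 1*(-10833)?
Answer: 1/5952 ≈ 0.00016801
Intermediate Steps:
X = 14906 (X = 4073 + 10833 = 14906)
1/(X - 8954) = 1/(14906 - 8954) = 1/5952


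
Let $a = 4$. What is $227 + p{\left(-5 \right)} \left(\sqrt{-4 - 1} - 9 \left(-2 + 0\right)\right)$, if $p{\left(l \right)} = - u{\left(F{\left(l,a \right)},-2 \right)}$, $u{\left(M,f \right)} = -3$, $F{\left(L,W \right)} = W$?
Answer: $281 + 3 i \sqrt{5} \approx 281.0 + 6.7082 i$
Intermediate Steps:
$p{\left(l \right)} = 3$ ($p{\left(l \right)} = \left(-1\right) \left(-3\right) = 3$)
$227 + p{\left(-5 \right)} \left(\sqrt{-4 - 1} - 9 \left(-2 + 0\right)\right) = 227 + 3 \left(\sqrt{-4 - 1} - 9 \left(-2 + 0\right)\right) = 227 + 3 \left(\sqrt{-5} - -18\right) = 227 + 3 \left(i \sqrt{5} + 18\right) = 227 + 3 \left(18 + i \sqrt{5}\right) = 227 + \left(54 + 3 i \sqrt{5}\right) = 281 + 3 i \sqrt{5}$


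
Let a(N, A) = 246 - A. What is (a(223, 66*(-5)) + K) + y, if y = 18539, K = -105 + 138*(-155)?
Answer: -2380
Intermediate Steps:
K = -21495 (K = -105 - 21390 = -21495)
(a(223, 66*(-5)) + K) + y = ((246 - 66*(-5)) - 21495) + 18539 = ((246 - 1*(-330)) - 21495) + 18539 = ((246 + 330) - 21495) + 18539 = (576 - 21495) + 18539 = -20919 + 18539 = -2380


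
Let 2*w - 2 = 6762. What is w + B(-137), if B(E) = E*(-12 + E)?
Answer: 23795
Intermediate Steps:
w = 3382 (w = 1 + (½)*6762 = 1 + 3381 = 3382)
w + B(-137) = 3382 - 137*(-12 - 137) = 3382 - 137*(-149) = 3382 + 20413 = 23795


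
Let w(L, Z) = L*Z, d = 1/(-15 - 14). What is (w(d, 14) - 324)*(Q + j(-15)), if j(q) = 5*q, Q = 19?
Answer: 526960/29 ≈ 18171.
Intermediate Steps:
d = -1/29 (d = 1/(-29) = -1/29 ≈ -0.034483)
(w(d, 14) - 324)*(Q + j(-15)) = (-1/29*14 - 324)*(19 + 5*(-15)) = (-14/29 - 324)*(19 - 75) = -9410/29*(-56) = 526960/29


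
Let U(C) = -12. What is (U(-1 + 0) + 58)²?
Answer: 2116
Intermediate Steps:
(U(-1 + 0) + 58)² = (-12 + 58)² = 46² = 2116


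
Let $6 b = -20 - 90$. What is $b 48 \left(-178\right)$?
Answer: $156640$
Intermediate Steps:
$b = - \frac{55}{3}$ ($b = \frac{-20 - 90}{6} = \frac{1}{6} \left(-110\right) = - \frac{55}{3} \approx -18.333$)
$b 48 \left(-178\right) = \left(- \frac{55}{3}\right) 48 \left(-178\right) = \left(-880\right) \left(-178\right) = 156640$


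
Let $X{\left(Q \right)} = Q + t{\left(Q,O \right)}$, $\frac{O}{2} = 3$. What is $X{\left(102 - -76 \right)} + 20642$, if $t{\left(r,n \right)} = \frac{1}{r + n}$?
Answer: $\frac{3830881}{184} \approx 20820.0$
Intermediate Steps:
$O = 6$ ($O = 2 \cdot 3 = 6$)
$t{\left(r,n \right)} = \frac{1}{n + r}$
$X{\left(Q \right)} = Q + \frac{1}{6 + Q}$
$X{\left(102 - -76 \right)} + 20642 = \frac{1 + \left(102 - -76\right) \left(6 + \left(102 - -76\right)\right)}{6 + \left(102 - -76\right)} + 20642 = \frac{1 + \left(102 + 76\right) \left(6 + \left(102 + 76\right)\right)}{6 + \left(102 + 76\right)} + 20642 = \frac{1 + 178 \left(6 + 178\right)}{6 + 178} + 20642 = \frac{1 + 178 \cdot 184}{184} + 20642 = \frac{1 + 32752}{184} + 20642 = \frac{1}{184} \cdot 32753 + 20642 = \frac{32753}{184} + 20642 = \frac{3830881}{184}$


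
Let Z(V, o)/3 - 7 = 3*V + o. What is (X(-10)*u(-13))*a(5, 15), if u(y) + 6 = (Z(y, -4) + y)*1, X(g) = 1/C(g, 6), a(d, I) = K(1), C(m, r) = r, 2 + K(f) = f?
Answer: 127/6 ≈ 21.167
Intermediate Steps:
K(f) = -2 + f
Z(V, o) = 21 + 3*o + 9*V (Z(V, o) = 21 + 3*(3*V + o) = 21 + 3*(o + 3*V) = 21 + (3*o + 9*V) = 21 + 3*o + 9*V)
a(d, I) = -1 (a(d, I) = -2 + 1 = -1)
X(g) = 1/6
u(y) = 3 + 10*y (u(y) = -6 + ((21 + 3*(-4) + 9*y) + y)*1 = -6 + ((21 - 12 + 9*y) + y)*1 = -6 + ((9 + 9*y) + y)*1 = -6 + (9 + 10*y)*1 = -6 + (9 + 10*y) = 3 + 10*y)
(X(-10)*u(-13))*a(5, 15) = ((3 + 10*(-13))/6)*(-1) = ((3 - 130)/6)*(-1) = ((1/6)*(-127))*(-1) = -127/6*(-1) = 127/6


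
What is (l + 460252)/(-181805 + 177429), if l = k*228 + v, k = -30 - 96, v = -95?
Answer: -431429/4376 ≈ -98.590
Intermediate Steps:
k = -126
l = -28823 (l = -126*228 - 95 = -28728 - 95 = -28823)
(l + 460252)/(-181805 + 177429) = (-28823 + 460252)/(-181805 + 177429) = 431429/(-4376) = 431429*(-1/4376) = -431429/4376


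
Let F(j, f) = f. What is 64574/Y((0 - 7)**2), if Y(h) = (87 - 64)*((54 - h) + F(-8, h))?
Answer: 32287/621 ≈ 51.992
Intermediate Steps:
Y(h) = 1242 (Y(h) = (87 - 64)*((54 - h) + h) = 23*54 = 1242)
64574/Y((0 - 7)**2) = 64574/1242 = 64574*(1/1242) = 32287/621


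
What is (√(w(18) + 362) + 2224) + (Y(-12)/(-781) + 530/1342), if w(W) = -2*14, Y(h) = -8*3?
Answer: 105973863/47641 + √334 ≈ 2242.7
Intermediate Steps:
Y(h) = -24
w(W) = -28
(√(w(18) + 362) + 2224) + (Y(-12)/(-781) + 530/1342) = (√(-28 + 362) + 2224) + (-24/(-781) + 530/1342) = (√334 + 2224) + (-24*(-1/781) + 530*(1/1342)) = (2224 + √334) + (24/781 + 265/671) = (2224 + √334) + 20279/47641 = 105973863/47641 + √334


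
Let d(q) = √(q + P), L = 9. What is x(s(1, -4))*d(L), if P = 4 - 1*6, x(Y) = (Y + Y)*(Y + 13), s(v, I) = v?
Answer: 28*√7 ≈ 74.081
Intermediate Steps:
x(Y) = 2*Y*(13 + Y) (x(Y) = (2*Y)*(13 + Y) = 2*Y*(13 + Y))
P = -2 (P = 4 - 6 = -2)
d(q) = √(-2 + q) (d(q) = √(q - 2) = √(-2 + q))
x(s(1, -4))*d(L) = (2*1*(13 + 1))*√(-2 + 9) = (2*1*14)*√7 = 28*√7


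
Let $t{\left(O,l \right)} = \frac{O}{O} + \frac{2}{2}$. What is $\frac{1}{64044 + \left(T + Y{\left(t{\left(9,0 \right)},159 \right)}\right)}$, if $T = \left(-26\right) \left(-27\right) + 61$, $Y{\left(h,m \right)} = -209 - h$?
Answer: $\frac{1}{64596} \approx 1.5481 \cdot 10^{-5}$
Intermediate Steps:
$t{\left(O,l \right)} = 2$ ($t{\left(O,l \right)} = 1 + 2 \cdot \frac{1}{2} = 1 + 1 = 2$)
$T = 763$ ($T = 702 + 61 = 763$)
$\frac{1}{64044 + \left(T + Y{\left(t{\left(9,0 \right)},159 \right)}\right)} = \frac{1}{64044 + \left(763 - 211\right)} = \frac{1}{64044 + 552} = \frac{1}{64596}$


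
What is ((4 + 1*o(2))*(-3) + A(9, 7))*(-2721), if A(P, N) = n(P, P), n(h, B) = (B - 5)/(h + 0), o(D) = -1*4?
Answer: -3628/3 ≈ -1209.3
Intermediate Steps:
o(D) = -4
n(h, B) = (-5 + B)/h
A(P, N) = (-5 + P)/P
((4 + 1*o(2))*(-3) + A(9, 7))*(-2721) = ((4 + 1*(-4))*(-3) + (-5 + 9)/9)*(-2721) = ((4 - 4)*(-3) + (⅑)*4)*(-2721) = (0*(-3) + 4/9)*(-2721) = (0 + 4/9)*(-2721) = (4/9)*(-2721) = -3628/3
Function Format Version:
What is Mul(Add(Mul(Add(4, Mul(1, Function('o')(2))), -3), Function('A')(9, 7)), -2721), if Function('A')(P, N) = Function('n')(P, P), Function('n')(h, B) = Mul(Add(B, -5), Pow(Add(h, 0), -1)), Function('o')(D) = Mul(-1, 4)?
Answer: Rational(-3628, 3) ≈ -1209.3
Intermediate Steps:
Function('o')(D) = -4
Function('n')(h, B) = Mul(Pow(h, -1), Add(-5, B)) (Function('n')(h, B) = Mul(Add(-5, B), Pow(h, -1)) = Mul(Pow(h, -1), Add(-5, B)))
Function('A')(P, N) = Mul(Pow(P, -1), Add(-5, P))
Mul(Add(Mul(Add(4, Mul(1, Function('o')(2))), -3), Function('A')(9, 7)), -2721) = Mul(Add(Mul(Add(4, Mul(1, -4)), -3), Mul(Pow(9, -1), Add(-5, 9))), -2721) = Mul(Add(Mul(Add(4, -4), -3), Mul(Rational(1, 9), 4)), -2721) = Mul(Add(Mul(0, -3), Rational(4, 9)), -2721) = Mul(Add(0, Rational(4, 9)), -2721) = Mul(Rational(4, 9), -2721) = Rational(-3628, 3)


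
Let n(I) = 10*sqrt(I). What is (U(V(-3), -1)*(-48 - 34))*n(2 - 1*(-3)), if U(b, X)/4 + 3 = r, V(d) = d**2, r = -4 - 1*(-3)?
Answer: 13120*sqrt(5) ≈ 29337.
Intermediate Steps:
r = -1 (r = -4 + 3 = -1)
U(b, X) = -16 (U(b, X) = -12 + 4*(-1) = -12 - 4 = -16)
(U(V(-3), -1)*(-48 - 34))*n(2 - 1*(-3)) = (-16*(-48 - 34))*(10*sqrt(2 - 1*(-3))) = (-16*(-82))*(10*sqrt(2 + 3)) = 1312*(10*sqrt(5)) = 13120*sqrt(5)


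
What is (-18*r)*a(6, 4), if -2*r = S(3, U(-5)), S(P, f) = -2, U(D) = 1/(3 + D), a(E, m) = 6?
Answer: -108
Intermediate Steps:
r = 1 (r = -1/2*(-2) = 1)
(-18*r)*a(6, 4) = -18*1*6 = -18*6 = -108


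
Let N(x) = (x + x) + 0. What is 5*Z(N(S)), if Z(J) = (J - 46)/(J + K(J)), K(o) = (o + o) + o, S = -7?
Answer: 75/14 ≈ 5.3571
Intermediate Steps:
N(x) = 2*x (N(x) = 2*x + 0 = 2*x)
K(o) = 3*o (K(o) = 2*o + o = 3*o)
Z(J) = (-46 + J)/(4*J) (Z(J) = (J - 46)/(J + 3*J) = (-46 + J)/((4*J)) = (-46 + J)*(1/(4*J)) = (-46 + J)/(4*J))
5*Z(N(S)) = 5*((-46 + 2*(-7))/(4*((2*(-7))))) = 5*((1/4)*(-46 - 14)/(-14)) = 5*((1/4)*(-1/14)*(-60)) = 5*(15/14) = 75/14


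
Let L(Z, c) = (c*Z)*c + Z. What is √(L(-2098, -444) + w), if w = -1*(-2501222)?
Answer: 2*I*√102773051 ≈ 20275.0*I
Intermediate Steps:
L(Z, c) = Z + Z*c² (L(Z, c) = (Z*c)*c + Z = Z*c² + Z = Z + Z*c²)
w = 2501222
√(L(-2098, -444) + w) = √(-2098*(1 + (-444)²) + 2501222) = √(-2098*(1 + 197136) + 2501222) = √(-2098*197137 + 2501222) = √(-413593426 + 2501222) = √(-411092204) = 2*I*√102773051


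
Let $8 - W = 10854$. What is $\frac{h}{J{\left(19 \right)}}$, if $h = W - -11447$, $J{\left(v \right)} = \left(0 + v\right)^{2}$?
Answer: $\frac{601}{361} \approx 1.6648$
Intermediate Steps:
$J{\left(v \right)} = v^{2}$
$W = -10846$ ($W = 8 - 10854 = -10846$)
$h = 601$ ($h = -10846 - -11447 = -10846 + 11447 = 601$)
$\frac{h}{J{\left(19 \right)}} = \frac{601}{19^{2}} = \frac{601}{361}$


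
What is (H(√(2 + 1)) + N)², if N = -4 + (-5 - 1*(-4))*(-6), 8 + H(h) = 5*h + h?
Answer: 144 - 72*√3 ≈ 19.292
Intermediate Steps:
H(h) = -8 + 6*h (H(h) = -8 + (5*h + h) = -8 + 6*h)
N = 2 (N = -4 + (-5 + 4)*(-6) = -4 - 1*(-6) = -4 + 6 = 2)
(H(√(2 + 1)) + N)² = ((-8 + 6*√(2 + 1)) + 2)² = ((-8 + 6*√3) + 2)² = (-6 + 6*√3)²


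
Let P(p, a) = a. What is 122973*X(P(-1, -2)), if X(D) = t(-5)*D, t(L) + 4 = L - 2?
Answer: 2705406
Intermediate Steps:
t(L) = -6 + L (t(L) = -4 + (L - 2) = -4 + (-2 + L) = -6 + L)
X(D) = -11*D (X(D) = (-6 - 5)*D = -11*D)
122973*X(P(-1, -2)) = 122973*(-11*(-2)) = 122973*22 = 2705406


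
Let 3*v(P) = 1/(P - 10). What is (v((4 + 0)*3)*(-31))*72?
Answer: -372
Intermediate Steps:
v(P) = 1/(3*(-10 + P)) (v(P) = 1/(3*(P - 10)) = 1/(3*(-10 + P)))
(v((4 + 0)*3)*(-31))*72 = ((1/(3*(-10 + (4 + 0)*3)))*(-31))*72 = ((1/(3*(-10 + 4*3)))*(-31))*72 = ((1/(3*(-10 + 12)))*(-31))*72 = (((⅓)/2)*(-31))*72 = (((⅓)*(½))*(-31))*72 = ((⅙)*(-31))*72 = -31/6*72 = -372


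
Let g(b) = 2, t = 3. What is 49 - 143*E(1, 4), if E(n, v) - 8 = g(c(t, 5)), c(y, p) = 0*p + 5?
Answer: -1381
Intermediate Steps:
c(y, p) = 5 (c(y, p) = 0 + 5 = 5)
E(n, v) = 10 (E(n, v) = 8 + 2 = 10)
49 - 143*E(1, 4) = 49 - 143*10 = 49 - 1430 = -1381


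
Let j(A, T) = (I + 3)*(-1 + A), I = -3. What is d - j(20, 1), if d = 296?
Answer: 296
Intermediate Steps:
j(A, T) = 0 (j(A, T) = (-3 + 3)*(-1 + A) = 0*(-1 + A) = 0)
d - j(20, 1) = 296 - 1*0 = 296 + 0 = 296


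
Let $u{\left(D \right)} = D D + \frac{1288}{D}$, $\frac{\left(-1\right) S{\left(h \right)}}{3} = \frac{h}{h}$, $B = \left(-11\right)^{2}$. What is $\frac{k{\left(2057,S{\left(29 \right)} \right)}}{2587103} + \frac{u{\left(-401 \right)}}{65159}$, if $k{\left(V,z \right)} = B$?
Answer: $\frac{166819337941878}{67597790795177} \approx 2.4678$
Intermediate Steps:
$B = 121$
$S{\left(h \right)} = -3$ ($S{\left(h \right)} = - 3 \frac{h}{h} = \left(-3\right) 1 = -3$)
$k{\left(V,z \right)} = 121$
$u{\left(D \right)} = D^{2} + \frac{1288}{D}$
$\frac{k{\left(2057,S{\left(29 \right)} \right)}}{2587103} + \frac{u{\left(-401 \right)}}{65159} = \frac{121}{2587103} + \frac{\frac{1}{-401} \left(1288 + \left(-401\right)^{3}\right)}{65159} = 121 \cdot \frac{1}{2587103} + - \frac{1288 - 64481201}{401} \cdot \frac{1}{65159} = \frac{121}{2587103} + \left(- \frac{1}{401}\right) \left(-64479913\right) \frac{1}{65159} = \frac{121}{2587103} + \frac{64479913}{401} \cdot \frac{1}{65159} = \frac{121}{2587103} + \frac{64479913}{26128759} = \frac{166819337941878}{67597790795177}$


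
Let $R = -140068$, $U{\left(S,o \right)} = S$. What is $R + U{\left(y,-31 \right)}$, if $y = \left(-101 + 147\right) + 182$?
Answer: $-139840$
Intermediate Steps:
$y = 228$ ($y = 46 + 182 = 228$)
$R + U{\left(y,-31 \right)} = -140068 + 228 = -139840$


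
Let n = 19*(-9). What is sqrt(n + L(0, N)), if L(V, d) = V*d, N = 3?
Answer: 3*I*sqrt(19) ≈ 13.077*I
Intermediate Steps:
n = -171
sqrt(n + L(0, N)) = sqrt(-171 + 0*3) = sqrt(-171 + 0) = sqrt(-171) = 3*I*sqrt(19)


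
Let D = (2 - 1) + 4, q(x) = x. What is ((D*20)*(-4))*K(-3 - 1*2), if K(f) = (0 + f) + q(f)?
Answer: 4000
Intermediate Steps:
K(f) = 2*f (K(f) = (0 + f) + f = f + f = 2*f)
D = 5 (D = 1 + 4 = 5)
((D*20)*(-4))*K(-3 - 1*2) = ((5*20)*(-4))*(2*(-3 - 1*2)) = (100*(-4))*(2*(-3 - 2)) = -800*(-5) = -400*(-10) = 4000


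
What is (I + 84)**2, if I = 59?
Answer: 20449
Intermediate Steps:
(I + 84)**2 = (59 + 84)**2 = 143**2 = 20449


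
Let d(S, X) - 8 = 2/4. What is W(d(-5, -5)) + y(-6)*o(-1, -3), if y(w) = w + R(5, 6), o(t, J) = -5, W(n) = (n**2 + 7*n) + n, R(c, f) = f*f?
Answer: -39/4 ≈ -9.7500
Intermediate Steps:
R(c, f) = f**2
d(S, X) = 17/2 (d(S, X) = 8 + 2/4 = 8 + 2*(1/4) = 8 + 1/2 = 17/2)
W(n) = n**2 + 8*n
y(w) = 36 + w (y(w) = w + 6**2 = w + 36 = 36 + w)
W(d(-5, -5)) + y(-6)*o(-1, -3) = 17*(8 + 17/2)/2 + (36 - 6)*(-5) = (17/2)*(33/2) + 30*(-5) = 561/4 - 150 = -39/4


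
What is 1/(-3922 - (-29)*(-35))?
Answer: -1/4937 ≈ -0.00020255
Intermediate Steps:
1/(-3922 - (-29)*(-35)) = 1/(-3922 - 1*1015) = 1/(-3922 - 1015) = 1/(-4937) = -1/4937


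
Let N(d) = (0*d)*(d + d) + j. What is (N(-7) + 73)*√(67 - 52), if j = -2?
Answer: 71*√15 ≈ 274.98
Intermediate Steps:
N(d) = -2 (N(d) = (0*d)*(d + d) - 2 = 0*(2*d) - 2 = 0 - 2 = -2)
(N(-7) + 73)*√(67 - 52) = (-2 + 73)*√(67 - 52) = 71*√15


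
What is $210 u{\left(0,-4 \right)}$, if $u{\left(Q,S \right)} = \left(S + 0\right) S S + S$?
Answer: $-14280$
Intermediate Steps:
$u{\left(Q,S \right)} = S + S^{3}$ ($u{\left(Q,S \right)} = S S S + S = S^{2} S + S = S^{3} + S = S + S^{3}$)
$210 u{\left(0,-4 \right)} = 210 \left(-4 + \left(-4\right)^{3}\right) = 210 \left(-4 - 64\right) = 210 \left(-68\right) = -14280$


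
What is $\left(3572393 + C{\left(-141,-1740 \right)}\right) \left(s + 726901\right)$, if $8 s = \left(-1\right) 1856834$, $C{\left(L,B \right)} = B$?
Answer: $\frac{7066989999111}{4} \approx 1.7667 \cdot 10^{12}$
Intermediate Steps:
$s = - \frac{928417}{4}$ ($s = \frac{\left(-1\right) 1856834}{8} = \frac{1}{8} \left(-1856834\right) = - \frac{928417}{4} \approx -2.321 \cdot 10^{5}$)
$\left(3572393 + C{\left(-141,-1740 \right)}\right) \left(s + 726901\right) = \left(3572393 - 1740\right) \left(- \frac{928417}{4} + 726901\right) = 3570653 \cdot \frac{1979187}{4} = \frac{7066989999111}{4}$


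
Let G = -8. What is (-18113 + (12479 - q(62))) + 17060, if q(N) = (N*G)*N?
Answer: 42178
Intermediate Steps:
q(N) = -8*N**2 (q(N) = (N*(-8))*N = (-8*N)*N = -8*N**2)
(-18113 + (12479 - q(62))) + 17060 = (-18113 + (12479 - (-8)*62**2)) + 17060 = (-18113 + (12479 - (-8)*3844)) + 17060 = (-18113 + (12479 - 1*(-30752))) + 17060 = (-18113 + (12479 + 30752)) + 17060 = (-18113 + 43231) + 17060 = 25118 + 17060 = 42178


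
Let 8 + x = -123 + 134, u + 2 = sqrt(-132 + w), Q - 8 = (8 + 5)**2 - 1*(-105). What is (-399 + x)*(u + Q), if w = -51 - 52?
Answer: -110880 - 396*I*sqrt(235) ≈ -1.1088e+5 - 6070.6*I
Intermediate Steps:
w = -103
Q = 282 (Q = 8 + ((8 + 5)**2 - 1*(-105)) = 8 + (13**2 + 105) = 8 + (169 + 105) = 8 + 274 = 282)
u = -2 + I*sqrt(235) (u = -2 + sqrt(-132 - 103) = -2 + sqrt(-235) = -2 + I*sqrt(235) ≈ -2.0 + 15.33*I)
x = 3 (x = -8 + (-123 + 134) = -8 + 11 = 3)
(-399 + x)*(u + Q) = (-399 + 3)*((-2 + I*sqrt(235)) + 282) = -396*(280 + I*sqrt(235)) = -110880 - 396*I*sqrt(235)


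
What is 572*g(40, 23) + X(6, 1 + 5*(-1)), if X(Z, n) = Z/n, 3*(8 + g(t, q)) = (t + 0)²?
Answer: 1802935/6 ≈ 3.0049e+5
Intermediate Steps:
g(t, q) = -8 + t²/3 (g(t, q) = -8 + (t + 0)²/3 = -8 + t²/3)
572*g(40, 23) + X(6, 1 + 5*(-1)) = 572*(-8 + (⅓)*40²) + 6/(1 + 5*(-1)) = 572*(-8 + (⅓)*1600) + 6/(1 - 5) = 572*(-8 + 1600/3) + 6/(-4) = 572*(1576/3) + 6*(-¼) = 901472/3 - 3/2 = 1802935/6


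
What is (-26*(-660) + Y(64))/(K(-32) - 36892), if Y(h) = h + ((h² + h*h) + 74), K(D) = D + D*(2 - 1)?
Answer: -12745/18478 ≈ -0.68974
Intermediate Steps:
K(D) = 2*D (K(D) = D + D*1 = D + D = 2*D)
Y(h) = 74 + h + 2*h² (Y(h) = h + ((h² + h²) + 74) = h + (2*h² + 74) = h + (74 + 2*h²) = 74 + h + 2*h²)
(-26*(-660) + Y(64))/(K(-32) - 36892) = (-26*(-660) + (74 + 64 + 2*64²))/(2*(-32) - 36892) = (17160 + (74 + 64 + 2*4096))/(-64 - 36892) = (17160 + (74 + 64 + 8192))/(-36956) = (17160 + 8330)*(-1/36956) = 25490*(-1/36956) = -12745/18478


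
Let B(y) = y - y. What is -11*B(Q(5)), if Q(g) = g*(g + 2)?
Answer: 0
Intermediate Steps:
Q(g) = g*(2 + g)
B(y) = 0
-11*B(Q(5)) = -11*0 = 0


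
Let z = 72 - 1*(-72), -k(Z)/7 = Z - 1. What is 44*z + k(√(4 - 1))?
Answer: 6343 - 7*√3 ≈ 6330.9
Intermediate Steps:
k(Z) = 7 - 7*Z (k(Z) = -7*(Z - 1) = -7*(-1 + Z) = 7 - 7*Z)
z = 144 (z = 72 + 72 = 144)
44*z + k(√(4 - 1)) = 44*144 + (7 - 7*√(4 - 1)) = 6336 + (7 - 7*√3) = 6343 - 7*√3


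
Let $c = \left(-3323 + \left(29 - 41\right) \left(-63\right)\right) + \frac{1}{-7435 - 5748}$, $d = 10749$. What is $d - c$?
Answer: $\frac{175544829}{13183} \approx 13316.0$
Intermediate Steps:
$c = - \frac{33840762}{13183}$ ($c = \left(-3323 - -756\right) + \frac{1}{-13183} = \left(-3323 + 756\right) - \frac{1}{13183} = -2567 - \frac{1}{13183} = - \frac{33840762}{13183} \approx -2567.0$)
$d - c = 10749 - - \frac{33840762}{13183} = 10749 + \frac{33840762}{13183} = \frac{175544829}{13183}$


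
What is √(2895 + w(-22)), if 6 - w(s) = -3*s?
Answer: 9*√35 ≈ 53.245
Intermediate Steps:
w(s) = 6 + 3*s (w(s) = 6 - (-3)*s = 6 + 3*s)
√(2895 + w(-22)) = √(2895 + (6 + 3*(-22))) = √(2895 + (6 - 66)) = √(2895 - 60) = √2835 = 9*√35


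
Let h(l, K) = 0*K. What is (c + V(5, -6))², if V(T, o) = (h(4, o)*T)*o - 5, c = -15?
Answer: 400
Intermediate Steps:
h(l, K) = 0
V(T, o) = -5 (V(T, o) = (0*T)*o - 5 = 0*o - 5 = 0 - 5 = -5)
(c + V(5, -6))² = (-15 - 5)² = (-20)² = 400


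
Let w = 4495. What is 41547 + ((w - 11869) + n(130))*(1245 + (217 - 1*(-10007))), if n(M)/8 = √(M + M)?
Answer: -84530859 + 183504*√65 ≈ -8.3051e+7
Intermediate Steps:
n(M) = 8*√2*√M (n(M) = 8*√(M + M) = 8*√(2*M) = 8*(√2*√M) = 8*√2*√M)
41547 + ((w - 11869) + n(130))*(1245 + (217 - 1*(-10007))) = 41547 + ((4495 - 11869) + 8*√2*√130)*(1245 + (217 - 1*(-10007))) = 41547 + (-7374 + 16*√65)*(1245 + (217 + 10007)) = 41547 + (-7374 + 16*√65)*(1245 + 10224) = 41547 + (-7374 + 16*√65)*11469 = 41547 + (-84572406 + 183504*√65) = -84530859 + 183504*√65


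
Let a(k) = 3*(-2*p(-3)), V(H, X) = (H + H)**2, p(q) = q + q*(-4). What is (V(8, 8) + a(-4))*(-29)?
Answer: -5858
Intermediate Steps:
p(q) = -3*q (p(q) = q - 4*q = -3*q)
V(H, X) = 4*H**2 (V(H, X) = (2*H)**2 = 4*H**2)
a(k) = -54 (a(k) = 3*(-(-6)*(-3)) = 3*(-2*9) = 3*(-18) = -54)
(V(8, 8) + a(-4))*(-29) = (4*8**2 - 54)*(-29) = (4*64 - 54)*(-29) = (256 - 54)*(-29) = 202*(-29) = -5858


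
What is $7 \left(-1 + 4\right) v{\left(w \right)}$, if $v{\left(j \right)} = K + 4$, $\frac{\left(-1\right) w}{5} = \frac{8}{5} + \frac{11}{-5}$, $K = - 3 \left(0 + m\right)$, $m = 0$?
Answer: $84$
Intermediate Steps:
$K = 0$ ($K = - 3 \left(0 + 0\right) = \left(-3\right) 0 = 0$)
$w = 3$ ($w = - 5 \left(\frac{8}{5} + \frac{11}{-5}\right) = - 5 \left(8 \cdot \frac{1}{5} + 11 \left(- \frac{1}{5}\right)\right) = - 5 \left(\frac{8}{5} - \frac{11}{5}\right) = \left(-5\right) \left(- \frac{3}{5}\right) = 3$)
$v{\left(j \right)} = 4$ ($v{\left(j \right)} = 0 + 4 = 4$)
$7 \left(-1 + 4\right) v{\left(w \right)} = 7 \left(-1 + 4\right) 4 = 7 \cdot 3 \cdot 4 = 21 \cdot 4 = 84$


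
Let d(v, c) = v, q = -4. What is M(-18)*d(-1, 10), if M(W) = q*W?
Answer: -72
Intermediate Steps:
M(W) = -4*W
M(-18)*d(-1, 10) = -4*(-18)*(-1) = 72*(-1) = -72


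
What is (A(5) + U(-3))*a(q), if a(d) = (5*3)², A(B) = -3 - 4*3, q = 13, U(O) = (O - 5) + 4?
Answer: -4275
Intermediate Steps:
U(O) = -1 + O (U(O) = (-5 + O) + 4 = -1 + O)
A(B) = -15 (A(B) = -3 - 12 = -15)
a(d) = 225 (a(d) = 15² = 225)
(A(5) + U(-3))*a(q) = (-15 + (-1 - 3))*225 = (-15 - 4)*225 = -19*225 = -4275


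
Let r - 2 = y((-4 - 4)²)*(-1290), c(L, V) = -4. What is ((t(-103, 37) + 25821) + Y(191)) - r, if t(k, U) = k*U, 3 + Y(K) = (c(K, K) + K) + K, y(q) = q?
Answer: 104943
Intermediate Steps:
r = -82558 (r = 2 + (-4 - 4)²*(-1290) = 2 + (-8)²*(-1290) = 2 + 64*(-1290) = 2 - 82560 = -82558)
Y(K) = -7 + 2*K (Y(K) = -3 + ((-4 + K) + K) = -3 + (-4 + 2*K) = -7 + 2*K)
t(k, U) = U*k
((t(-103, 37) + 25821) + Y(191)) - r = ((37*(-103) + 25821) + (-7 + 2*191)) - 1*(-82558) = ((-3811 + 25821) + (-7 + 382)) + 82558 = (22010 + 375) + 82558 = 22385 + 82558 = 104943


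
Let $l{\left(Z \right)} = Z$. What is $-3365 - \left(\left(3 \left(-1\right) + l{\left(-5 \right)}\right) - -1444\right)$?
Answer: $-4801$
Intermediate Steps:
$-3365 - \left(\left(3 \left(-1\right) + l{\left(-5 \right)}\right) - -1444\right) = -3365 - \left(\left(3 \left(-1\right) - 5\right) - -1444\right) = -3365 - \left(\left(-3 - 5\right) + 1444\right) = -3365 - \left(-8 + 1444\right) = -3365 - 1436 = -4801$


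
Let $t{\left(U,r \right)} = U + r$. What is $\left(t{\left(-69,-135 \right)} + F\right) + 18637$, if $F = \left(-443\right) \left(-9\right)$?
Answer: $22420$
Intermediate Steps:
$F = 3987$
$\left(t{\left(-69,-135 \right)} + F\right) + 18637 = \left(\left(-69 - 135\right) + 3987\right) + 18637 = \left(-204 + 3987\right) + 18637 = 3783 + 18637 = 22420$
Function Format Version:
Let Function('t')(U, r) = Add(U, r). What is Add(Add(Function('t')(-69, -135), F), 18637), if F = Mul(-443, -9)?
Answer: 22420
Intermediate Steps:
F = 3987
Add(Add(Function('t')(-69, -135), F), 18637) = Add(Add(Add(-69, -135), 3987), 18637) = Add(Add(-204, 3987), 18637) = Add(3783, 18637) = 22420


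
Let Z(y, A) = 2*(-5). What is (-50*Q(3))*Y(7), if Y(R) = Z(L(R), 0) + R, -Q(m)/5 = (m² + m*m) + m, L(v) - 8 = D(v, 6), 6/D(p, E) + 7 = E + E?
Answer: -15750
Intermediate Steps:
D(p, E) = 6/(-7 + 2*E) (D(p, E) = 6/(-7 + (E + E)) = 6/(-7 + 2*E))
L(v) = 46/5 (L(v) = 8 + 6/(-7 + 2*6) = 8 + 6/(-7 + 12) = 8 + 6/5 = 46/5)
Z(y, A) = -10
Q(m) = -10*m² - 5*m (Q(m) = -5*((m² + m*m) + m) = -5*((m² + m²) + m) = -5*(2*m² + m) = -5*(m + 2*m²) = -10*m² - 5*m)
Y(R) = -10 + R
(-50*Q(3))*Y(7) = (-(-250)*3*(1 + 2*3))*(-10 + 7) = -(-250)*3*(1 + 6)*(-3) = -(-250)*3*7*(-3) = -50*(-105)*(-3) = 5250*(-3) = -15750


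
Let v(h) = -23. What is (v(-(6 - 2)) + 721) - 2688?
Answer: -1990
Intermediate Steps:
(v(-(6 - 2)) + 721) - 2688 = (-23 + 721) - 2688 = 698 - 2688 = -1990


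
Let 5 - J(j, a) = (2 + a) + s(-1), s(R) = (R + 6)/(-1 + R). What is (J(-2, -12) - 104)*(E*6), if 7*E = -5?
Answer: 2595/7 ≈ 370.71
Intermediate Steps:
s(R) = (6 + R)/(-1 + R)
E = -5/7 (E = (⅐)*(-5) = -5/7 ≈ -0.71429)
J(j, a) = 11/2 - a (J(j, a) = 5 - ((2 + a) + (6 - 1)/(-1 - 1)) = 5 - ((2 + a) + 5/(-2)) = 5 - ((2 + a) - ½*5) = 5 - ((2 + a) - 5/2) = 5 - (-½ + a) = 5 + (½ - a) = 11/2 - a)
(J(-2, -12) - 104)*(E*6) = ((11/2 - 1*(-12)) - 104)*(-5/7*6) = ((11/2 + 12) - 104)*(-30/7) = (35/2 - 104)*(-30/7) = -173/2*(-30/7) = 2595/7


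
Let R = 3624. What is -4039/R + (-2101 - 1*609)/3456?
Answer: -495413/260928 ≈ -1.8987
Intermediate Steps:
-4039/R + (-2101 - 1*609)/3456 = -4039/3624 + (-2101 - 1*609)/3456 = -4039*1/3624 + (-2101 - 609)*(1/3456) = -4039/3624 - 2710*1/3456 = -4039/3624 - 1355/1728 = -495413/260928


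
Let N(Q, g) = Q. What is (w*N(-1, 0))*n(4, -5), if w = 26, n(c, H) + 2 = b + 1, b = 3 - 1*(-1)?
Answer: -78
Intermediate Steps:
b = 4 (b = 3 + 1 = 4)
n(c, H) = 3 (n(c, H) = -2 + (4 + 1) = -2 + 5 = 3)
(w*N(-1, 0))*n(4, -5) = (26*(-1))*3 = -26*3 = -78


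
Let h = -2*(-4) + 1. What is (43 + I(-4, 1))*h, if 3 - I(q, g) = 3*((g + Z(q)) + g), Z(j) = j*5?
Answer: 900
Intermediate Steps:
h = 9 (h = 8 + 1 = 9)
Z(j) = 5*j
I(q, g) = 3 - 15*q - 6*g (I(q, g) = 3 - 3*((g + 5*q) + g) = 3 - 3*(2*g + 5*q) = 3 - (6*g + 15*q) = 3 + (-15*q - 6*g) = 3 - 15*q - 6*g)
(43 + I(-4, 1))*h = (43 + (3 - 15*(-4) - 6*1))*9 = (43 + (3 + 60 - 6))*9 = (43 + 57)*9 = 100*9 = 900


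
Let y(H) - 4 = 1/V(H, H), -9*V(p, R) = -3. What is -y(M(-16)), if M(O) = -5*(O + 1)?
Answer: -7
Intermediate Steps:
V(p, R) = ⅓ (V(p, R) = -⅑*(-3) = ⅓)
M(O) = -5 - 5*O (M(O) = -5*(1 + O) = -5 - 5*O)
y(H) = 7 (y(H) = 4 + 1/(⅓) = 4 + 3 = 7)
-y(M(-16)) = -1*7 = -7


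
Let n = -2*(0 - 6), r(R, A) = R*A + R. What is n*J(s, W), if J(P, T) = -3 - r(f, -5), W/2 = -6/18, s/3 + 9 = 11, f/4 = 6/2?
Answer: 540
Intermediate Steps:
f = 12 (f = 4*(6/2) = 4*(6*(½)) = 4*3 = 12)
s = 6 (s = -27 + 3*11 = -27 + 33 = 6)
W = -⅔ (W = 2*(-6/18) = 2*(-6*1/18) = 2*(-⅓) = -⅔ ≈ -0.66667)
r(R, A) = R + A*R (r(R, A) = A*R + R = R + A*R)
n = 12 (n = -2*(-6) = 12)
J(P, T) = 45 (J(P, T) = -3 - 12*(1 - 5) = -3 - 12*(-4) = -3 - 1*(-48) = -3 + 48 = 45)
n*J(s, W) = 12*45 = 540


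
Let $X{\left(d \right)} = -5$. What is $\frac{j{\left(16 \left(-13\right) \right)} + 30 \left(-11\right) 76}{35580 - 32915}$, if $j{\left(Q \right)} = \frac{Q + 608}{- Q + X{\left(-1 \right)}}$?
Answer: $- \frac{1018168}{108199} \approx -9.4101$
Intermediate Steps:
$j{\left(Q \right)} = \frac{608 + Q}{-5 - Q}$ ($j{\left(Q \right)} = \frac{Q + 608}{- Q - 5} = \frac{608 + Q}{-5 - Q}$)
$\frac{j{\left(16 \left(-13\right) \right)} + 30 \left(-11\right) 76}{35580 - 32915} = \frac{\frac{-608 - 16 \left(-13\right)}{5 + 16 \left(-13\right)} + 30 \left(-11\right) 76}{35580 - 32915} = \frac{\frac{-608 - -208}{5 - 208} - 25080}{35580 - 32915} = \frac{\frac{-608 + 208}{-203} - 25080}{2665} = \left(\left(- \frac{1}{203}\right) \left(-400\right) - 25080\right) \frac{1}{2665} = \left(\frac{400}{203} - 25080\right) \frac{1}{2665} = \left(- \frac{5090840}{203}\right) \frac{1}{2665} = - \frac{1018168}{108199}$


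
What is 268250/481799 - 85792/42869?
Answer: -29834890558/20654241331 ≈ -1.4445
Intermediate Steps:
268250/481799 - 85792/42869 = -29834890558/20654241331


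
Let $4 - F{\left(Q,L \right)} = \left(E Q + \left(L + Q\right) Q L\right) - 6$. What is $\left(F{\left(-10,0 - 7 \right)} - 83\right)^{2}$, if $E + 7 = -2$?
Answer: $1054729$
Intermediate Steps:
$E = -9$ ($E = -7 - 2 = -9$)
$F{\left(Q,L \right)} = 10 + 9 Q - L Q \left(L + Q\right)$ ($F{\left(Q,L \right)} = 4 - \left(\left(- 9 Q + \left(L + Q\right) Q L\right) - 6\right) = 4 - \left(\left(- 9 Q + Q \left(L + Q\right) L\right) - 6\right) = 4 - \left(\left(- 9 Q + L Q \left(L + Q\right)\right) - 6\right) = 4 - \left(-6 - 9 Q + L Q \left(L + Q\right)\right) = 4 + \left(6 + 9 Q - L Q \left(L + Q\right)\right) = 10 + 9 Q - L Q \left(L + Q\right)$)
$\left(F{\left(-10,0 - 7 \right)} - 83\right)^{2} = \left(\left(10 + 9 \left(-10\right) - \left(0 - 7\right) \left(-10\right)^{2} - - 10 \left(0 - 7\right)^{2}\right) - 83\right)^{2} = \left(\left(10 - 90 - \left(0 - 7\right) 100 - - 10 \left(0 - 7\right)^{2}\right) - 83\right)^{2} = \left(\left(10 - 90 - \left(-7\right) 100 - - 10 \left(-7\right)^{2}\right) - 83\right)^{2} = \left(\left(10 - 90 + 700 - \left(-10\right) 49\right) - 83\right)^{2} = \left(\left(10 - 90 + 700 + 490\right) - 83\right)^{2} = \left(1110 - 83\right)^{2} = 1027^{2} = 1054729$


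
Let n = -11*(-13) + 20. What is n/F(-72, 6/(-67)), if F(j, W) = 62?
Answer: 163/62 ≈ 2.6290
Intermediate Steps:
n = 163 (n = 143 + 20 = 163)
n/F(-72, 6/(-67)) = 163/62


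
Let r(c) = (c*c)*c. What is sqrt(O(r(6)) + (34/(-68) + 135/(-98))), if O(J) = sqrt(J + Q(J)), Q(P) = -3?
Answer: sqrt(-92 + 49*sqrt(213))/7 ≈ 3.5661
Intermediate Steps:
r(c) = c**3 (r(c) = c**2*c = c**3)
O(J) = sqrt(-3 + J) (O(J) = sqrt(J - 3) = sqrt(-3 + J))
sqrt(O(r(6)) + (34/(-68) + 135/(-98))) = sqrt(sqrt(-3 + 6**3) + (34/(-68) + 135/(-98))) = sqrt(sqrt(-3 + 216) + (34*(-1/68) + 135*(-1/98))) = sqrt(sqrt(213) + (-1/2 - 135/98)) = sqrt(sqrt(213) - 92/49) = sqrt(-92/49 + sqrt(213))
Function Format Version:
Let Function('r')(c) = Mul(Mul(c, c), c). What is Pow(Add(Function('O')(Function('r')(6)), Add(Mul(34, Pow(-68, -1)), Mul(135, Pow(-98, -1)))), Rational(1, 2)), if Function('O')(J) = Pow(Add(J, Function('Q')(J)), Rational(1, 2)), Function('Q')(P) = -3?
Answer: Mul(Rational(1, 7), Pow(Add(-92, Mul(49, Pow(213, Rational(1, 2)))), Rational(1, 2))) ≈ 3.5661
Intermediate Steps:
Function('r')(c) = Pow(c, 3) (Function('r')(c) = Mul(Pow(c, 2), c) = Pow(c, 3))
Function('O')(J) = Pow(Add(-3, J), Rational(1, 2)) (Function('O')(J) = Pow(Add(J, -3), Rational(1, 2)) = Pow(Add(-3, J), Rational(1, 2)))
Pow(Add(Function('O')(Function('r')(6)), Add(Mul(34, Pow(-68, -1)), Mul(135, Pow(-98, -1)))), Rational(1, 2)) = Pow(Add(Pow(Add(-3, Pow(6, 3)), Rational(1, 2)), Add(Mul(34, Pow(-68, -1)), Mul(135, Pow(-98, -1)))), Rational(1, 2)) = Pow(Add(Pow(Add(-3, 216), Rational(1, 2)), Add(Mul(34, Rational(-1, 68)), Mul(135, Rational(-1, 98)))), Rational(1, 2)) = Pow(Add(Pow(213, Rational(1, 2)), Add(Rational(-1, 2), Rational(-135, 98))), Rational(1, 2)) = Pow(Add(Pow(213, Rational(1, 2)), Rational(-92, 49)), Rational(1, 2)) = Pow(Add(Rational(-92, 49), Pow(213, Rational(1, 2))), Rational(1, 2))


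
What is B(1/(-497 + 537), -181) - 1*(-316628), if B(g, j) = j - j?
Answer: 316628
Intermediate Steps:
B(g, j) = 0
B(1/(-497 + 537), -181) - 1*(-316628) = 0 - 1*(-316628) = 0 + 316628 = 316628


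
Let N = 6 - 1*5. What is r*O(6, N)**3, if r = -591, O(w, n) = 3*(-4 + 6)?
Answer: -127656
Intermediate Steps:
N = 1 (N = 6 - 5 = 1)
O(w, n) = 6 (O(w, n) = 3*2 = 6)
r*O(6, N)**3 = -591*6**3 = -591*216 = -127656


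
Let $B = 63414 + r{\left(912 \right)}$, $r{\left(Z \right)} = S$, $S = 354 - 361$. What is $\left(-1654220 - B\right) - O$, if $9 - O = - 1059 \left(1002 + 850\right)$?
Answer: $-3678904$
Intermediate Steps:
$O = 1961277$ ($O = 9 - - 1059 \left(1002 + 850\right) = 9 - \left(-1059\right) 1852 = 9 - -1961268 = 9 + 1961268 = 1961277$)
$S = -7$
$r{\left(Z \right)} = -7$
$B = 63407$ ($B = 63414 - 7 = 63407$)
$\left(-1654220 - B\right) - O = \left(-1654220 - 63407\right) - 1961277 = -1717627 - 1961277 = -3678904$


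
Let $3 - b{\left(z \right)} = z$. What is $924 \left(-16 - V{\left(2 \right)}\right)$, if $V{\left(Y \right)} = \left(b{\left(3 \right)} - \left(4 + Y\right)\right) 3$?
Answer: $1848$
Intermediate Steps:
$b{\left(z \right)} = 3 - z$
$V{\left(Y \right)} = -12 - 3 Y$ ($V{\left(Y \right)} = \left(\left(3 - 3\right) - \left(4 + Y\right)\right) 3 = \left(0 - \left(4 + Y\right)\right) 3 = \left(-4 - Y\right) 3 = -12 - 3 Y$)
$924 \left(-16 - V{\left(2 \right)}\right) = 924 \left(-16 - \left(-12 - 6\right)\right) = 924 \left(-16 - -18\right) = 924 \left(-16 + 18\right) = 924 \cdot 2 = 1848$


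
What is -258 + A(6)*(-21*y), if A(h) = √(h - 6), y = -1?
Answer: -258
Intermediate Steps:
A(h) = √(-6 + h)
-258 + A(6)*(-21*y) = -258 + √(-6 + 6)*(-21*(-1)) = -258 + √0*21 = -258 + 0*21 = -258 + 0 = -258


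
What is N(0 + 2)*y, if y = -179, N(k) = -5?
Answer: 895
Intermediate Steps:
N(0 + 2)*y = -5*(-179) = 895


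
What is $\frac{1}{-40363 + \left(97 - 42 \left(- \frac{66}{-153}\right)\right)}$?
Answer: $- \frac{17}{684830} \approx -2.4824 \cdot 10^{-5}$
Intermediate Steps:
$\frac{1}{-40363 + \left(97 - 42 \left(- \frac{66}{-153}\right)\right)} = \frac{1}{-40363 + \left(97 - 42 \left(\left(-66\right) \left(- \frac{1}{153}\right)\right)\right)} = \frac{1}{-40363 + \left(97 - \frac{308}{17}\right)} = \frac{1}{-40363 + \frac{1341}{17}} = \frac{1}{- \frac{684830}{17}} = - \frac{17}{684830}$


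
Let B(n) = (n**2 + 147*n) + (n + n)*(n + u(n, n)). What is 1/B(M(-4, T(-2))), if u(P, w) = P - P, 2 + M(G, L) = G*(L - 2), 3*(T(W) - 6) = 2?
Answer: -3/5270 ≈ -0.00056926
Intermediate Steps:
T(W) = 20/3 (T(W) = 6 + (1/3)*2 = 6 + 2/3 = 20/3)
M(G, L) = -2 + G*(-2 + L) (M(G, L) = -2 + G*(L - 2) = -2 + G*(-2 + L))
u(P, w) = 0
B(n) = 3*n**2 + 147*n (B(n) = (n**2 + 147*n) + (n + n)*(n + 0) = (n**2 + 147*n) + (2*n)*n = (n**2 + 147*n) + 2*n**2 = 3*n**2 + 147*n)
1/B(M(-4, T(-2))) = 1/(3*(-2 - 2*(-4) - 4*20/3)*(49 + (-2 - 2*(-4) - 4*20/3))) = 1/(3*(-2 + 8 - 80/3)*(49 + (-2 + 8 - 80/3))) = 1/(3*(-62/3)*(49 - 62/3)) = 1/(3*(-62/3)*(85/3)) = 1/(-5270/3) = -3/5270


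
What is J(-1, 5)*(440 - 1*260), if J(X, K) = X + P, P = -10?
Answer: -1980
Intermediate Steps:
J(X, K) = -10 + X (J(X, K) = X - 10 = -10 + X)
J(-1, 5)*(440 - 1*260) = (-10 - 1)*(440 - 1*260) = -11*(440 - 260) = -11*180 = -1980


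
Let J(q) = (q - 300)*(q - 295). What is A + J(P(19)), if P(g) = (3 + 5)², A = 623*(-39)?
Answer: 30219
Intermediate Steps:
A = -24297
P(g) = 64 (P(g) = 8² = 64)
J(q) = (-300 + q)*(-295 + q)
A + J(P(19)) = -24297 + (88500 + 64² - 595*64) = -24297 + (88500 + 4096 - 38080) = -24297 + 54516 = 30219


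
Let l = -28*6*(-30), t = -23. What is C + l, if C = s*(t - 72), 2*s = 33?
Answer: 6945/2 ≈ 3472.5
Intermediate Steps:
s = 33/2 (s = (½)*33 = 33/2 ≈ 16.500)
l = 5040 (l = -168*(-30) = 5040)
C = -3135/2 (C = 33*(-23 - 72)/2 = (33/2)*(-95) = -3135/2 ≈ -1567.5)
C + l = -3135/2 + 5040 = 6945/2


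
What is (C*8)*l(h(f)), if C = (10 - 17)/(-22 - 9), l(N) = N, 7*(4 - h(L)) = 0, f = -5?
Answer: 224/31 ≈ 7.2258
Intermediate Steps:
h(L) = 4 (h(L) = 4 - ⅐*0 = 4 + 0 = 4)
C = 7/31 (C = -7/(-31) = -7*(-1/31) = 7/31 ≈ 0.22581)
(C*8)*l(h(f)) = ((7/31)*8)*4 = (56/31)*4 = 224/31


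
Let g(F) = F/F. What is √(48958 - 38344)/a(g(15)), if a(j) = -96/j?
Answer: -√10614/96 ≈ -1.0732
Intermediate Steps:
g(F) = 1
√(48958 - 38344)/a(g(15)) = √(48958 - 38344)/((-96/1)) = √10614/((-96*1)) = √10614/(-96) = √10614*(-1/96) = -√10614/96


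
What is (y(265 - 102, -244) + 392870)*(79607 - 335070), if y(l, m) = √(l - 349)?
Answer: -100363748810 - 255463*I*√186 ≈ -1.0036e+11 - 3.4841e+6*I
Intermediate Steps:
y(l, m) = √(-349 + l)
(y(265 - 102, -244) + 392870)*(79607 - 335070) = (√(-349 + (265 - 102)) + 392870)*(79607 - 335070) = (√(-349 + 163) + 392870)*(-255463) = (√(-186) + 392870)*(-255463) = (I*√186 + 392870)*(-255463) = (392870 + I*√186)*(-255463) = -100363748810 - 255463*I*√186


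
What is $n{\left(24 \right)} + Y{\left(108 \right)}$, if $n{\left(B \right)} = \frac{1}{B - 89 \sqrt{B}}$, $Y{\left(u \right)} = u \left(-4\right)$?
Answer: $- \frac{3411505}{7897} - \frac{89 \sqrt{6}}{94764} \approx -432.0$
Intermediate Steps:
$Y{\left(u \right)} = - 4 u$
$n{\left(24 \right)} + Y{\left(108 \right)} = \frac{1}{24 - 89 \sqrt{24}} - 432 = \frac{1}{24 - 89 \cdot 2 \sqrt{6}} - 432 = \frac{1}{24 - 178 \sqrt{6}} - 432 = -432 + \frac{1}{24 - 178 \sqrt{6}}$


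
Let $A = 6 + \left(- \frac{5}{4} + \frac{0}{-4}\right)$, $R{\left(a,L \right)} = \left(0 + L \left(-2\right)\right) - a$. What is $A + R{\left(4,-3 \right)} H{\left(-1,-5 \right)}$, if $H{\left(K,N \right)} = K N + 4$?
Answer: $\frac{91}{4} \approx 22.75$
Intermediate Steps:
$R{\left(a,L \right)} = - a - 2 L$ ($R{\left(a,L \right)} = \left(0 - 2 L\right) - a = - 2 L - a = - a - 2 L$)
$H{\left(K,N \right)} = 4 + K N$
$A = \frac{19}{4}$ ($A = 6 + \left(\left(-5\right) \frac{1}{4} + 0 \left(- \frac{1}{4}\right)\right) = 6 + \left(- \frac{5}{4} + 0\right) = 6 - \frac{5}{4} = \frac{19}{4} \approx 4.75$)
$A + R{\left(4,-3 \right)} H{\left(-1,-5 \right)} = \frac{19}{4} + \left(\left(-1\right) 4 - -6\right) \left(4 - -5\right) = \frac{19}{4} + \left(-4 + 6\right) \left(4 + 5\right) = \frac{19}{4} + 2 \cdot 9 = \frac{19}{4} + 18 = \frac{91}{4}$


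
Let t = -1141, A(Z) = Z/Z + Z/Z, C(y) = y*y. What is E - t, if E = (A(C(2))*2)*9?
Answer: 1177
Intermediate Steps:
C(y) = y**2
A(Z) = 2 (A(Z) = 1 + 1 = 2)
E = 36 (E = (2*2)*9 = 4*9 = 36)
E - t = 36 - 1*(-1141) = 36 + 1141 = 1177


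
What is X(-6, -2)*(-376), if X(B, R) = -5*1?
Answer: 1880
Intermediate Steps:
X(B, R) = -5
X(-6, -2)*(-376) = -5*(-376) = 1880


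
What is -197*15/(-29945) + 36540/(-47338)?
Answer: -95430651/141753641 ≈ -0.67321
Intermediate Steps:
-197*15/(-29945) + 36540/(-47338) = -2955*(-1/29945) + 36540*(-1/47338) = 591/5989 - 18270/23669 = -95430651/141753641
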